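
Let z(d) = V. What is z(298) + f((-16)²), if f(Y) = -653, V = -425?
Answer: -1078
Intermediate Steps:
z(d) = -425
z(298) + f((-16)²) = -425 - 653 = -1078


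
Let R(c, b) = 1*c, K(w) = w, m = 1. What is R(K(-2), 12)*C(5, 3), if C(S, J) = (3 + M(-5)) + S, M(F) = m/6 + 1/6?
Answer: -50/3 ≈ -16.667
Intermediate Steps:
M(F) = ⅓ (M(F) = 1/6 + 1/6 = 1*(⅙) + 1*(⅙) = ⅙ + ⅙ = ⅓)
R(c, b) = c
C(S, J) = 10/3 + S (C(S, J) = (3 + ⅓) + S = 10/3 + S)
R(K(-2), 12)*C(5, 3) = -2*(10/3 + 5) = -2*25/3 = -50/3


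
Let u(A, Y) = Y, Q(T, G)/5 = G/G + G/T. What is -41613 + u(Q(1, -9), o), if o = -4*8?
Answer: -41645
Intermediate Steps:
Q(T, G) = 5 + 5*G/T (Q(T, G) = 5*(G/G + G/T) = 5*(1 + G/T) = 5 + 5*G/T)
o = -32
-41613 + u(Q(1, -9), o) = -41613 - 32 = -41645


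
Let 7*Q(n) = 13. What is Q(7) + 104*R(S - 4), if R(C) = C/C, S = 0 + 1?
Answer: 741/7 ≈ 105.86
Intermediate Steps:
Q(n) = 13/7 (Q(n) = (⅐)*13 = 13/7)
S = 1
R(C) = 1
Q(7) + 104*R(S - 4) = 13/7 + 104*1 = 13/7 + 104 = 741/7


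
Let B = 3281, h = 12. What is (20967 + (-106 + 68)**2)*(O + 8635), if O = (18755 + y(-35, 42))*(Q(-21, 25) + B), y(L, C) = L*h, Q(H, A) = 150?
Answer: 1410010924220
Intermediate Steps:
y(L, C) = 12*L (y(L, C) = L*12 = 12*L)
O = 62907385 (O = (18755 + 12*(-35))*(150 + 3281) = (18755 - 420)*3431 = 18335*3431 = 62907385)
(20967 + (-106 + 68)**2)*(O + 8635) = (20967 + (-106 + 68)**2)*(62907385 + 8635) = (20967 + (-38)**2)*62916020 = (20967 + 1444)*62916020 = 22411*62916020 = 1410010924220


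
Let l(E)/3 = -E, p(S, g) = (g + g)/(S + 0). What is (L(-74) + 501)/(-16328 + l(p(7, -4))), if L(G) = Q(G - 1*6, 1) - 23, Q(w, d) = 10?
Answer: -427/14284 ≈ -0.029894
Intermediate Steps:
p(S, g) = 2*g/S (p(S, g) = (2*g)/S = 2*g/S)
L(G) = -13 (L(G) = 10 - 23 = -13)
l(E) = -3*E (l(E) = 3*(-E) = -3*E)
(L(-74) + 501)/(-16328 + l(p(7, -4))) = (-13 + 501)/(-16328 - 6*(-4)/7) = 488/(-16328 - 6*(-4)/7) = 488/(-16328 - 3*(-8/7)) = 488/(-16328 + 24/7) = 488/(-114272/7) = 488*(-7/114272) = -427/14284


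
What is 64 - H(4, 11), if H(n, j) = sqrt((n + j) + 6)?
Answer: 64 - sqrt(21) ≈ 59.417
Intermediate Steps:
H(n, j) = sqrt(6 + j + n) (H(n, j) = sqrt((j + n) + 6) = sqrt(6 + j + n))
64 - H(4, 11) = 64 - sqrt(6 + 11 + 4) = 64 - sqrt(21)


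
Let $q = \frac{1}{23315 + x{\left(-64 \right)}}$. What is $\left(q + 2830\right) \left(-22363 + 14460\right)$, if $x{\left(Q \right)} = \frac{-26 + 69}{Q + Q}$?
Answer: $- \frac{66744818412314}{2984277} \approx -2.2366 \cdot 10^{7}$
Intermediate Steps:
$x{\left(Q \right)} = \frac{43}{2 Q}$
$q = \frac{128}{2984277}$ ($q = \frac{1}{23315 + \frac{43}{2 \left(-64\right)}} = \frac{1}{23315 + \frac{43}{2} \left(- \frac{1}{64}\right)} = \frac{1}{23315 - \frac{43}{128}} = \frac{1}{\frac{2984277}{128}} = \frac{128}{2984277} \approx 4.2891 \cdot 10^{-5}$)
$\left(q + 2830\right) \left(-22363 + 14460\right) = \left(\frac{128}{2984277} + 2830\right) \left(-22363 + 14460\right) = \frac{8445504038}{2984277} \left(-7903\right) = - \frac{66744818412314}{2984277}$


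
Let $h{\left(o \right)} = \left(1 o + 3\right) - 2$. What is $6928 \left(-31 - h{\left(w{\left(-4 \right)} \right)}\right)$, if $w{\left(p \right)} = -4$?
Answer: $-193984$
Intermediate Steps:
$h{\left(o \right)} = 1 + o$ ($h{\left(o \right)} = \left(o + 3\right) - 2 = \left(3 + o\right) - 2 = 1 + o$)
$6928 \left(-31 - h{\left(w{\left(-4 \right)} \right)}\right) = 6928 \left(-31 - \left(1 - 4\right)\right) = 6928 \left(-31 - -3\right) = 6928 \left(-31 + 3\right) = 6928 \left(-28\right) = -193984$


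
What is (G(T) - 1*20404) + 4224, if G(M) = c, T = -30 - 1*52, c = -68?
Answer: -16248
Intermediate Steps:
T = -82 (T = -30 - 52 = -82)
G(M) = -68
(G(T) - 1*20404) + 4224 = (-68 - 1*20404) + 4224 = (-68 - 20404) + 4224 = -20472 + 4224 = -16248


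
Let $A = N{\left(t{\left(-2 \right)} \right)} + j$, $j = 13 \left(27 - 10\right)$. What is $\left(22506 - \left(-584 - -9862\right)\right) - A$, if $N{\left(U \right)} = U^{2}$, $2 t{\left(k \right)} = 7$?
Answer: $\frac{51979}{4} \approx 12995.0$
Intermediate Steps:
$t{\left(k \right)} = \frac{7}{2}$ ($t{\left(k \right)} = \frac{1}{2} \cdot 7 = \frac{7}{2}$)
$j = 221$ ($j = 13 \cdot 17 = 221$)
$A = \frac{933}{4}$ ($A = \left(\frac{7}{2}\right)^{2} + 221 = \frac{49}{4} + 221 = \frac{933}{4} \approx 233.25$)
$\left(22506 - \left(-584 - -9862\right)\right) - A = \left(22506 - \left(-584 - -9862\right)\right) - \frac{933}{4} = \left(22506 - \left(-584 + 9862\right)\right) - \frac{933}{4} = \left(22506 - 9278\right) - \frac{933}{4} = 13228 - \frac{933}{4} = \frac{51979}{4}$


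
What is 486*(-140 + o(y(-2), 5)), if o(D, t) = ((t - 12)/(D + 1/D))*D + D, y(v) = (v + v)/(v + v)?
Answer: -69255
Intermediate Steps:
y(v) = 1 (y(v) = (2*v)/((2*v)) = (2*v)*(1/(2*v)) = 1)
o(D, t) = D + D*(-12 + t)/(D + 1/D) (o(D, t) = ((-12 + t)/(D + 1/D))*D + D = D*(-12 + t)/(D + 1/D) + D = D + D*(-12 + t)/(D + 1/D))
486*(-140 + o(y(-2), 5)) = 486*(-140 + 1*(1 + 1² - 12*1 + 1*5)/(1 + 1²)) = 486*(-140 + 1*(1 + 1 - 12 + 5)/(1 + 1)) = 486*(-140 + 1*(-5)/2) = 486*(-140 + 1*(½)*(-5)) = 486*(-140 - 5/2) = 486*(-285/2) = -69255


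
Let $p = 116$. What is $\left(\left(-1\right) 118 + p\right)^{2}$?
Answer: $4$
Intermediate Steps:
$\left(\left(-1\right) 118 + p\right)^{2} = \left(\left(-1\right) 118 + 116\right)^{2} = \left(-118 + 116\right)^{2} = \left(-2\right)^{2} = 4$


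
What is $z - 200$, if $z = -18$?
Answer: $-218$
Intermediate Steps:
$z - 200 = -18 - 200 = -218$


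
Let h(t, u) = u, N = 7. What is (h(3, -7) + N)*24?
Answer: 0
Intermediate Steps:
(h(3, -7) + N)*24 = (-7 + 7)*24 = 0*24 = 0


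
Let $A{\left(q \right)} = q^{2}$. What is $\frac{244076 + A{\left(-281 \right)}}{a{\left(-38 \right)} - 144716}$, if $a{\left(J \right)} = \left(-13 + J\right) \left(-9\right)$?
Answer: $- \frac{323037}{144257} \approx -2.2393$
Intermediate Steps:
$a{\left(J \right)} = 117 - 9 J$
$\frac{244076 + A{\left(-281 \right)}}{a{\left(-38 \right)} - 144716} = \frac{244076 + \left(-281\right)^{2}}{\left(117 - -342\right) - 144716} = \frac{244076 + 78961}{\left(117 + 342\right) - 144716} = \frac{323037}{459 - 144716} = \frac{323037}{-144257} = 323037 \left(- \frac{1}{144257}\right) = - \frac{323037}{144257}$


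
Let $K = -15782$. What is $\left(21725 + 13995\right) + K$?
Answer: $19938$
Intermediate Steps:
$\left(21725 + 13995\right) + K = \left(21725 + 13995\right) - 15782 = 35720 - 15782 = 19938$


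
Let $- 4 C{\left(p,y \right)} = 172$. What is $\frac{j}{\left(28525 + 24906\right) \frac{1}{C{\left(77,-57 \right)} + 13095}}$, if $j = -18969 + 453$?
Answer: $- \frac{241670832}{53431} \approx -4523.0$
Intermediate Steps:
$j = -18516$
$C{\left(p,y \right)} = -43$ ($C{\left(p,y \right)} = \left(- \frac{1}{4}\right) 172 = -43$)
$\frac{j}{\left(28525 + 24906\right) \frac{1}{C{\left(77,-57 \right)} + 13095}} = - \frac{18516}{\left(28525 + 24906\right) \frac{1}{-43 + 13095}} = - \frac{18516}{53431 \cdot \frac{1}{13052}} = - \frac{18516}{\frac{53431}{13052}} = \left(-18516\right) \frac{13052}{53431} = - \frac{241670832}{53431}$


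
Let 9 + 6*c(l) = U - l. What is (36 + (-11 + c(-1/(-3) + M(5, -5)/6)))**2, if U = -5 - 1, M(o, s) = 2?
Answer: 162409/324 ≈ 501.26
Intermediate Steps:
U = -6
c(l) = -5/2 - l/6 (c(l) = -3/2 + (-6 - l)/6 = -3/2 + (-1 - l/6) = -5/2 - l/6)
(36 + (-11 + c(-1/(-3) + M(5, -5)/6)))**2 = (36 + (-11 + (-5/2 - (-1/(-3) + 2/6)/6)))**2 = (36 + (-11 + (-5/2 - (-1*(-1/3) + 2*(1/6))/6)))**2 = (36 + (-11 + (-5/2 - (1/3 + 1/3)/6)))**2 = (36 + (-11 + (-5/2 - 1/6*2/3)))**2 = (36 + (-11 + (-5/2 - 1/9)))**2 = (36 + (-11 - 47/18))**2 = (36 - 245/18)**2 = (403/18)**2 = 162409/324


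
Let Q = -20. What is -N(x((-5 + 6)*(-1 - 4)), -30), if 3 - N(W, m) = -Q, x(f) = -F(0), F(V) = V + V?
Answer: 17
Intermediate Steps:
F(V) = 2*V
x(f) = 0 (x(f) = -2*0 = -1*0 = 0)
N(W, m) = -17 (N(W, m) = 3 - (-1)*(-20) = 3 - 1*20 = 3 - 20 = -17)
-N(x((-5 + 6)*(-1 - 4)), -30) = -1*(-17) = 17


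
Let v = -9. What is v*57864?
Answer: -520776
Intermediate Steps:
v*57864 = -9*57864 = -520776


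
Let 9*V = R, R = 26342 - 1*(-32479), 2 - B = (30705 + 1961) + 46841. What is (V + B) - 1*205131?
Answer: -834301/3 ≈ -2.7810e+5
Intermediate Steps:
B = -79505 (B = 2 - ((30705 + 1961) + 46841) = 2 - (32666 + 46841) = 2 - 1*79507 = 2 - 79507 = -79505)
R = 58821 (R = 26342 + 32479 = 58821)
V = 19607/3 (V = (⅑)*58821 = 19607/3 ≈ 6535.7)
(V + B) - 1*205131 = (19607/3 - 79505) - 1*205131 = -218908/3 - 205131 = -834301/3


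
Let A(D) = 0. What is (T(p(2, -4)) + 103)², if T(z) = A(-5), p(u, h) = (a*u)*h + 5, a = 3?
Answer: 10609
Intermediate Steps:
p(u, h) = 5 + 3*h*u (p(u, h) = (3*u)*h + 5 = 3*h*u + 5 = 5 + 3*h*u)
T(z) = 0
(T(p(2, -4)) + 103)² = (0 + 103)² = 103² = 10609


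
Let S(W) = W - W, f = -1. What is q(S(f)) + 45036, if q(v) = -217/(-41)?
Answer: 1846693/41 ≈ 45041.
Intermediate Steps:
S(W) = 0
q(v) = 217/41 (q(v) = -217*(-1/41) = 217/41)
q(S(f)) + 45036 = 217/41 + 45036 = 1846693/41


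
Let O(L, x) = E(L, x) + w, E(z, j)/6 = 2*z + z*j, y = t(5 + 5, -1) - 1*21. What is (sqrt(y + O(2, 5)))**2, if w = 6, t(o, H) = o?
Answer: 79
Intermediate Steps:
y = -11 (y = (5 + 5) - 1*21 = 10 - 21 = -11)
E(z, j) = 12*z + 6*j*z (E(z, j) = 6*(2*z + z*j) = 6*(2*z + j*z) = 12*z + 6*j*z)
O(L, x) = 6 + 6*L*(2 + x) (O(L, x) = 6*L*(2 + x) + 6 = 6 + 6*L*(2 + x))
(sqrt(y + O(2, 5)))**2 = (sqrt(-11 + (6 + 6*2*(2 + 5))))**2 = (sqrt(-11 + (6 + 6*2*7)))**2 = (sqrt(-11 + (6 + 84)))**2 = (sqrt(-11 + 90))**2 = (sqrt(79))**2 = 79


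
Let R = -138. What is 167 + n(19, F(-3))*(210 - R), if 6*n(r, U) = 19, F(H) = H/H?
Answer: 1269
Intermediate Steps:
F(H) = 1
n(r, U) = 19/6 (n(r, U) = (⅙)*19 = 19/6)
167 + n(19, F(-3))*(210 - R) = 167 + 19*(210 - 1*(-138))/6 = 167 + 19*(210 + 138)/6 = 167 + (19/6)*348 = 167 + 1102 = 1269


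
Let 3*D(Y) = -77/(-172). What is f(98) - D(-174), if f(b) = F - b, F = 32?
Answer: -34133/516 ≈ -66.149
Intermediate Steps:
D(Y) = 77/516 (D(Y) = (-77/(-172))/3 = (-77*(-1/172))/3 = (1/3)*(77/172) = 77/516)
f(b) = 32 - b
f(98) - D(-174) = (32 - 1*98) - 1*77/516 = (32 - 98) - 77/516 = -66 - 77/516 = -34133/516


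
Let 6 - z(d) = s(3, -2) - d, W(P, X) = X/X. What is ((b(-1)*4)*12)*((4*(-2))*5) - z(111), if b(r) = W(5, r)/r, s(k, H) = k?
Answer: 1806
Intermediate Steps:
W(P, X) = 1
b(r) = 1/r
z(d) = 3 + d (z(d) = 6 - (3 - d) = 6 + (-3 + d) = 3 + d)
((b(-1)*4)*12)*((4*(-2))*5) - z(111) = ((4/(-1))*12)*((4*(-2))*5) - (3 + 111) = (-1*4*12)*(-8*5) - 1*114 = -4*12*(-40) - 114 = -48*(-40) - 114 = 1920 - 114 = 1806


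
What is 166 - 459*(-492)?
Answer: 225994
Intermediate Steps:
166 - 459*(-492) = 166 + 225828 = 225994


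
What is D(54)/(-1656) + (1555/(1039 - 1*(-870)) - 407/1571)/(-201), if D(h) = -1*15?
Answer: 30354119/4822454712 ≈ 0.0062943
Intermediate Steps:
D(h) = -15
D(54)/(-1656) + (1555/(1039 - 1*(-870)) - 407/1571)/(-201) = -15/(-1656) + (1555/(1039 - 1*(-870)) - 407/1571)/(-201) = -15*(-1/1656) + (1555/(1039 + 870) - 407*1/1571)*(-1/201) = 5/552 + (1555/1909 - 407/1571)*(-1/201) = 5/552 + (1665942/2999039)*(-1/201) = 5/552 - 555314/200935613 = 30354119/4822454712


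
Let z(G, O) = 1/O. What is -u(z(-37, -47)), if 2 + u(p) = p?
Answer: 95/47 ≈ 2.0213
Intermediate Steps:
u(p) = -2 + p
-u(z(-37, -47)) = -(-2 + 1/(-47)) = -(-2 - 1/47) = -1*(-95/47) = 95/47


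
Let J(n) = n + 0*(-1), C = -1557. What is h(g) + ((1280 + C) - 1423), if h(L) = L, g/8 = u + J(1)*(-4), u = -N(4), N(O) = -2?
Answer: -1716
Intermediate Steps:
J(n) = n (J(n) = n + 0 = n)
u = 2 (u = -1*(-2) = 2)
g = -16 (g = 8*(2 + 1*(-4)) = 8*(2 - 4) = 8*(-2) = -16)
h(g) + ((1280 + C) - 1423) = -16 + ((1280 - 1557) - 1423) = -16 + (-277 - 1423) = -16 - 1700 = -1716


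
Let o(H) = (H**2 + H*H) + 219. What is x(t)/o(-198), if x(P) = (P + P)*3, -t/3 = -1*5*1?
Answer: 30/26209 ≈ 0.0011446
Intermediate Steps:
o(H) = 219 + 2*H**2 (o(H) = (H**2 + H**2) + 219 = 2*H**2 + 219 = 219 + 2*H**2)
t = 15 (t = -3*(-1*5) = -(-15) = -3*(-5) = 15)
x(P) = 6*P (x(P) = (2*P)*3 = 6*P)
x(t)/o(-198) = (6*15)/(219 + 2*(-198)**2) = 90/(219 + 2*39204) = 90/(219 + 78408) = 90/78627 = 90*(1/78627) = 30/26209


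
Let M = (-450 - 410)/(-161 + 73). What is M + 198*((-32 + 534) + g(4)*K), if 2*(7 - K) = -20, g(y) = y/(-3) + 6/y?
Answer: 2199269/22 ≈ 99967.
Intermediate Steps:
g(y) = 6/y - y/3 (g(y) = y*(-1/3) + 6/y = -y/3 + 6/y = 6/y - y/3)
K = 17 (K = 7 - 1/2*(-20) = 7 + 10 = 17)
M = 215/22 (M = -860/(-88) = -860*(-1/88) = 215/22 ≈ 9.7727)
M + 198*((-32 + 534) + g(4)*K) = 215/22 + 198*((-32 + 534) + (6/4 - 1/3*4)*17) = 215/22 + 198*(502 + (6*(1/4) - 4/3)*17) = 215/22 + 198*(502 + (3/2 - 4/3)*17) = 215/22 + 198*(502 + (1/6)*17) = 215/22 + 198*(502 + 17/6) = 215/22 + 198*(3029/6) = 215/22 + 99957 = 2199269/22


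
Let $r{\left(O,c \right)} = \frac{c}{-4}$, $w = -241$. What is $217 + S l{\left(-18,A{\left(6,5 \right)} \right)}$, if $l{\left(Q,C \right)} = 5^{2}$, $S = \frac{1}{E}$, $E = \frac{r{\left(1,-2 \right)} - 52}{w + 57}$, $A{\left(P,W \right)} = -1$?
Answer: $\frac{31551}{103} \approx 306.32$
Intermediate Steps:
$r{\left(O,c \right)} = - \frac{c}{4}$ ($r{\left(O,c \right)} = c \left(- \frac{1}{4}\right) = - \frac{c}{4}$)
$E = \frac{103}{368}$ ($E = \frac{\left(- \frac{1}{4}\right) \left(-2\right) - 52}{-241 + 57} = \frac{\frac{1}{2} - 52}{-184} = \left(- \frac{103}{2}\right) \left(- \frac{1}{184}\right) = \frac{103}{368} \approx 0.27989$)
$S = \frac{368}{103}$ ($S = \frac{1}{\frac{103}{368}} = \frac{368}{103} \approx 3.5728$)
$l{\left(Q,C \right)} = 25$
$217 + S l{\left(-18,A{\left(6,5 \right)} \right)} = 217 + \frac{368}{103} \cdot 25 = 217 + \frac{9200}{103} = \frac{31551}{103}$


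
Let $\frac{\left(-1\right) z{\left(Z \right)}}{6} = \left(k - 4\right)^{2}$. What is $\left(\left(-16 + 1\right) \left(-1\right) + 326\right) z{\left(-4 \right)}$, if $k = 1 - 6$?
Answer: $-165726$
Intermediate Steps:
$k = -5$ ($k = 1 - 6 = -5$)
$z{\left(Z \right)} = -486$ ($z{\left(Z \right)} = - 6 \left(-5 - 4\right)^{2} = - 6 \left(-9\right)^{2} = \left(-6\right) 81 = -486$)
$\left(\left(-16 + 1\right) \left(-1\right) + 326\right) z{\left(-4 \right)} = \left(\left(-16 + 1\right) \left(-1\right) + 326\right) \left(-486\right) = \left(\left(-15\right) \left(-1\right) + 326\right) \left(-486\right) = \left(15 + 326\right) \left(-486\right) = 341 \left(-486\right) = -165726$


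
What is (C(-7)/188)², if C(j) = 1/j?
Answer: 1/1731856 ≈ 5.7742e-7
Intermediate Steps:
(C(-7)/188)² = (1/(-7*188))² = (-⅐*1/188)² = (-1/1316)² = 1/1731856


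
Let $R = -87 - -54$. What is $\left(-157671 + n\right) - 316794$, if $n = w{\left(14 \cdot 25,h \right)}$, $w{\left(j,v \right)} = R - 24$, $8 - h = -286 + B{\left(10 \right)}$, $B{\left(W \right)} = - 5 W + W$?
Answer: $-474522$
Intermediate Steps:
$B{\left(W \right)} = - 4 W$
$R = -33$ ($R = -87 + 54 = -33$)
$h = 334$ ($h = 8 - \left(-286 - 40\right) = 8 - -326 = 8 + 326 = 334$)
$w{\left(j,v \right)} = -57$ ($w{\left(j,v \right)} = -33 - 24 = -57$)
$n = -57$
$\left(-157671 + n\right) - 316794 = \left(-157671 - 57\right) - 316794 = -157728 - 316794 = -474522$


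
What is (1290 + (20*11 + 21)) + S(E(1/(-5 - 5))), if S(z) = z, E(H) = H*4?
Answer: 7653/5 ≈ 1530.6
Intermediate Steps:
E(H) = 4*H
(1290 + (20*11 + 21)) + S(E(1/(-5 - 5))) = (1290 + (20*11 + 21)) + 4/(-5 - 5) = (1290 + (220 + 21)) + 4/(-10) = (1290 + 241) + 4*(-1/10) = 1531 - 2/5 = 7653/5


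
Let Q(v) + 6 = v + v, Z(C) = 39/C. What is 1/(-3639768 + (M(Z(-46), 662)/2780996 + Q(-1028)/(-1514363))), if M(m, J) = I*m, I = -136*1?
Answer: -1424456783053/5184692214340610425 ≈ -2.7474e-7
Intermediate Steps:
I = -136
M(m, J) = -136*m
Q(v) = -6 + 2*v (Q(v) = -6 + (v + v) = -6 + 2*v)
1/(-3639768 + (M(Z(-46), 662)/2780996 + Q(-1028)/(-1514363))) = 1/(-3639768 + (-5304/(-46)/2780996 + (-6 + 2*(-1028))/(-1514363))) = 1/(-3639768 + (-5304*(-1)/46*(1/2780996) + (-6 - 2056)*(-1/1514363))) = 1/(-3639768 + (-136*(-39/46)*(1/2780996) - 2062*(-1/1514363))) = 1/(-3639768 + ((2652/23)*(1/2780996) + 2062/1514363)) = 1/(-3639768 + (39/940631 + 2062/1514363)) = 1/(-3639768 + 1998641279/1424456783053) = 1/(-5184692214340610425/1424456783053) = -1424456783053/5184692214340610425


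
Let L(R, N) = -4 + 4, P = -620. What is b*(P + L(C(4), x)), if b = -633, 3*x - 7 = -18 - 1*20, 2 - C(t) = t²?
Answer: 392460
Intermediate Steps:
C(t) = 2 - t²
x = -31/3 (x = 7/3 + (-18 - 1*20)/3 = 7/3 + (-18 - 20)/3 = 7/3 + (⅓)*(-38) = 7/3 - 38/3 = -31/3 ≈ -10.333)
L(R, N) = 0
b*(P + L(C(4), x)) = -633*(-620 + 0) = -633*(-620) = 392460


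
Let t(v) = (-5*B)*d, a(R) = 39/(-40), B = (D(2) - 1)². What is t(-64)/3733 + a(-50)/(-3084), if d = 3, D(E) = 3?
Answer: -2418671/153500960 ≈ -0.015757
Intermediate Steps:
B = 4 (B = (3 - 1)² = 2² = 4)
a(R) = -39/40 (a(R) = 39*(-1/40) = -39/40)
t(v) = -60 (t(v) = -5*4*3 = -20*3 = -60)
t(-64)/3733 + a(-50)/(-3084) = -60/3733 - 39/40/(-3084) = -60*1/3733 - 39/40*(-1/3084) = -60/3733 + 13/41120 = -2418671/153500960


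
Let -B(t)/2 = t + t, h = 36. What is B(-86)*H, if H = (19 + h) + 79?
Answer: 46096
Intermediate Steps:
H = 134 (H = (19 + 36) + 79 = 55 + 79 = 134)
B(t) = -4*t (B(t) = -2*(t + t) = -4*t)
B(-86)*H = -4*(-86)*134 = 344*134 = 46096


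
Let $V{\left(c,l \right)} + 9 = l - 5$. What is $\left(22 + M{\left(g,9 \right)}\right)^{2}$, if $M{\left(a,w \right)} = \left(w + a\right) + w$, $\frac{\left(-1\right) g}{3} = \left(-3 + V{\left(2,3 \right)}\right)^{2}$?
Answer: $300304$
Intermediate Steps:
$V{\left(c,l \right)} = -14 + l$ ($V{\left(c,l \right)} = -9 + \left(l - 5\right) = -9 + \left(-5 + l\right) = -14 + l$)
$g = -588$ ($g = - 3 \left(-3 + \left(-14 + 3\right)\right)^{2} = - 3 \left(-3 - 11\right)^{2} = - 3 \left(-14\right)^{2} = \left(-3\right) 196 = -588$)
$M{\left(a,w \right)} = a + 2 w$ ($M{\left(a,w \right)} = \left(a + w\right) + w = a + 2 w$)
$\left(22 + M{\left(g,9 \right)}\right)^{2} = \left(22 + \left(-588 + 2 \cdot 9\right)\right)^{2} = \left(22 + \left(-588 + 18\right)\right)^{2} = \left(22 - 570\right)^{2} = \left(-548\right)^{2} = 300304$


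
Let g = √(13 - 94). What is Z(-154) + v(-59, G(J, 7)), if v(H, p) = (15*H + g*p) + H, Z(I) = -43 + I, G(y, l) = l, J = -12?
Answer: -1141 + 63*I ≈ -1141.0 + 63.0*I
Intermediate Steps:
g = 9*I (g = √(-81) = 9*I ≈ 9.0*I)
v(H, p) = 16*H + 9*I*p (v(H, p) = (15*H + (9*I)*p) + H = (15*H + 9*I*p) + H = 16*H + 9*I*p)
Z(-154) + v(-59, G(J, 7)) = (-43 - 154) + (16*(-59) + 9*I*7) = -197 + (-944 + 63*I) = -1141 + 63*I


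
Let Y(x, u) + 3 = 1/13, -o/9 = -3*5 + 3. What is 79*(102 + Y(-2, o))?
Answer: 101752/13 ≈ 7827.1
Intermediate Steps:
o = 108 (o = -9*(-3*5 + 3) = -9*(-15 + 3) = -9*(-12) = 108)
Y(x, u) = -38/13 (Y(x, u) = -3 + 1/13 = -38/13)
79*(102 + Y(-2, o)) = 79*(102 - 38/13) = 79*(1288/13) = 101752/13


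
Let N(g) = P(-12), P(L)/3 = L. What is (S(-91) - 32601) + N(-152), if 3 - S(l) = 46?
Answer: -32680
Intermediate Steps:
P(L) = 3*L
N(g) = -36 (N(g) = 3*(-12) = -36)
S(l) = -43 (S(l) = 3 - 1*46 = 3 - 46 = -43)
(S(-91) - 32601) + N(-152) = (-43 - 32601) - 36 = -32644 - 36 = -32680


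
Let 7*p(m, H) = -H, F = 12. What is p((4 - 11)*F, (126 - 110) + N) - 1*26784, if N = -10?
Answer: -187494/7 ≈ -26785.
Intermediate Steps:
p(m, H) = -H/7 (p(m, H) = (-H)/7 = -H/7)
p((4 - 11)*F, (126 - 110) + N) - 1*26784 = -((126 - 110) - 10)/7 - 1*26784 = -(16 - 10)/7 - 26784 = -⅐*6 - 26784 = -6/7 - 26784 = -187494/7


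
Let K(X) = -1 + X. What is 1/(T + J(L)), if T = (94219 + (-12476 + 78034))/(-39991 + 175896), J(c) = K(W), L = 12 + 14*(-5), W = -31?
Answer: -135905/4189183 ≈ -0.032442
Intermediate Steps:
L = -58 (L = 12 - 70 = -58)
J(c) = -32 (J(c) = -1 - 31 = -32)
T = 159777/135905 (T = (94219 + 65558)/135905 = 159777*(1/135905) = 159777/135905 ≈ 1.1757)
1/(T + J(L)) = 1/(159777/135905 - 32) = 1/(-4189183/135905) = -135905/4189183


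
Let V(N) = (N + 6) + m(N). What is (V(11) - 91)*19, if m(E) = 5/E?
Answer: -15371/11 ≈ -1397.4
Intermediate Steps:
V(N) = 6 + N + 5/N (V(N) = (N + 6) + 5/N = (6 + N) + 5/N = 6 + N + 5/N)
(V(11) - 91)*19 = ((6 + 11 + 5/11) - 91)*19 = (192/11 - 91)*19 = -809/11*19 = -15371/11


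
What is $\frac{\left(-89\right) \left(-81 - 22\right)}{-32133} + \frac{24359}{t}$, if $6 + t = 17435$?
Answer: $\frac{622956104}{560046057} \approx 1.1123$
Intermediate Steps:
$t = 17429$ ($t = -6 + 17435 = 17429$)
$\frac{\left(-89\right) \left(-81 - 22\right)}{-32133} + \frac{24359}{t} = \frac{\left(-89\right) \left(-81 - 22\right)}{-32133} + \frac{24359}{17429} = \left(-89\right) \left(-103\right) \left(- \frac{1}{32133}\right) + 24359 \cdot \frac{1}{17429} = 9167 \left(- \frac{1}{32133}\right) + \frac{24359}{17429} = - \frac{9167}{32133} + \frac{24359}{17429} = \frac{622956104}{560046057}$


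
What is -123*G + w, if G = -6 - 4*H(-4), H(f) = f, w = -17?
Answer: -1247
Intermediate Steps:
G = 10 (G = -6 - 4*(-4) = -6 + 16 = 10)
-123*G + w = -123*10 - 17 = -1230 - 17 = -1247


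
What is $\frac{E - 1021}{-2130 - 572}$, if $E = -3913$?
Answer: $\frac{2467}{1351} \approx 1.8261$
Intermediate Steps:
$\frac{E - 1021}{-2130 - 572} = \frac{-3913 - 1021}{-2130 - 572} = - \frac{4934}{-2702} = \left(-4934\right) \left(- \frac{1}{2702}\right) = \frac{2467}{1351}$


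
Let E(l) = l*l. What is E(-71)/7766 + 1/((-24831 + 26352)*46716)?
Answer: 179094222121/275906704788 ≈ 0.64911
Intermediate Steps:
E(l) = l²
E(-71)/7766 + 1/((-24831 + 26352)*46716) = (-71)²/7766 + 1/((-24831 + 26352)*46716) = 5041*(1/7766) + (1/46716)/1521 = 5041/7766 + (1/1521)*(1/46716) = 5041/7766 + 1/71055036 = 179094222121/275906704788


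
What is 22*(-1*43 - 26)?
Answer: -1518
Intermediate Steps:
22*(-1*43 - 26) = 22*(-43 - 26) = 22*(-69) = -1518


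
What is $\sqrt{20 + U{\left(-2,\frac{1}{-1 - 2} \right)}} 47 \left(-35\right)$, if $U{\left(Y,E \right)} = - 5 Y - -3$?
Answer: $- 1645 \sqrt{33} \approx -9449.8$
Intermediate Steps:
$U{\left(Y,E \right)} = 3 - 5 Y$ ($U{\left(Y,E \right)} = - 5 Y + 3 = 3 - 5 Y$)
$\sqrt{20 + U{\left(-2,\frac{1}{-1 - 2} \right)}} 47 \left(-35\right) = \sqrt{20 + \left(3 - -10\right)} 47 \left(-35\right) = \sqrt{20 + \left(3 + 10\right)} 47 \left(-35\right) = \sqrt{20 + 13} \cdot 47 \left(-35\right) = \sqrt{33} \cdot 47 \left(-35\right) = 47 \sqrt{33} \left(-35\right) = - 1645 \sqrt{33}$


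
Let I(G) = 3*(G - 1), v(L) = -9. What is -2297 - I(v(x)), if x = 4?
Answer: -2267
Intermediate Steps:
I(G) = -3 + 3*G (I(G) = 3*(-1 + G) = -3 + 3*G)
-2297 - I(v(x)) = -2297 - (-3 + 3*(-9)) = -2297 - (-3 - 27) = -2297 - 1*(-30) = -2297 + 30 = -2267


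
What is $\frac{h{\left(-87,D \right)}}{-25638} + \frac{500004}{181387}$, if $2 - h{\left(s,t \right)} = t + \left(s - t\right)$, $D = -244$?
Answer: $\frac{12802959109}{4650399906} \approx 2.7531$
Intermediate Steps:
$h{\left(s,t \right)} = 2 - s$ ($h{\left(s,t \right)} = 2 - \left(t + \left(s - t\right)\right) = 2 - s$)
$\frac{h{\left(-87,D \right)}}{-25638} + \frac{500004}{181387} = \frac{2 - -87}{-25638} + \frac{500004}{181387} = \left(2 + 87\right) \left(- \frac{1}{25638}\right) + 500004 \cdot \frac{1}{181387} = 89 \left(- \frac{1}{25638}\right) + \frac{500004}{181387} = - \frac{89}{25638} + \frac{500004}{181387} = \frac{12802959109}{4650399906}$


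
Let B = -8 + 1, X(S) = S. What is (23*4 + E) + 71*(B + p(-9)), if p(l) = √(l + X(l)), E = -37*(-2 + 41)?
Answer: -1848 + 213*I*√2 ≈ -1848.0 + 301.23*I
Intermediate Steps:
E = -1443 (E = -37*39 = -1443)
B = -7
p(l) = √2*√l (p(l) = √(l + l) = √(2*l) = √2*√l)
(23*4 + E) + 71*(B + p(-9)) = (23*4 - 1443) + 71*(-7 + √2*√(-9)) = (92 - 1443) + 71*(-7 + √2*(3*I)) = -1351 + 71*(-7 + 3*I*√2) = -1351 + (-497 + 213*I*√2) = -1848 + 213*I*√2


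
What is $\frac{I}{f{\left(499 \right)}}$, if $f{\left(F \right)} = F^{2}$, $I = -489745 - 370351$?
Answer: $- \frac{860096}{249001} \approx -3.4542$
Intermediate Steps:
$I = -860096$
$\frac{I}{f{\left(499 \right)}} = - \frac{860096}{499^{2}} = - \frac{860096}{249001}$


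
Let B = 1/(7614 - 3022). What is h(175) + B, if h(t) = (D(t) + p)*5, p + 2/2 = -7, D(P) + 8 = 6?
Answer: -229599/4592 ≈ -50.000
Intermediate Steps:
D(P) = -2 (D(P) = -8 + 6 = -2)
p = -8 (p = -1 - 7 = -8)
h(t) = -50 (h(t) = (-2 - 8)*5 = -10*5 = -50)
B = 1/4592 ≈ 0.00021777
h(175) + B = -50 + 1/4592 = -229599/4592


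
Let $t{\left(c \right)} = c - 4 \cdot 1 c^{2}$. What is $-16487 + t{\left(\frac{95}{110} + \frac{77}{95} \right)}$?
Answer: $- \frac{36029261897}{2184050} \approx -16497.0$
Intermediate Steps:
$t{\left(c \right)} = c - 4 c^{2}$
$-16487 + t{\left(\frac{95}{110} + \frac{77}{95} \right)} = -16487 + \left(\frac{95}{110} + \frac{77}{95}\right) \left(1 - 4 \left(\frac{95}{110} + \frac{77}{95}\right)\right) = -16487 + \left(95 \cdot \frac{1}{110} + 77 \cdot \frac{1}{95}\right) \left(1 - 4 \left(95 \cdot \frac{1}{110} + 77 \cdot \frac{1}{95}\right)\right) = -16487 + \left(\frac{19}{22} + \frac{77}{95}\right) \left(1 - 4 \left(\frac{19}{22} + \frac{77}{95}\right)\right) = -16487 + \frac{3499 \left(1 - \frac{6998}{1045}\right)}{2090} = -16487 + \frac{3499}{2090} \left(- \frac{5953}{1045}\right) = -16487 - \frac{20829547}{2184050} = - \frac{36029261897}{2184050}$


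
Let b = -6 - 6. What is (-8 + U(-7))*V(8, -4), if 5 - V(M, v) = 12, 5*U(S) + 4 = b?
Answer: 392/5 ≈ 78.400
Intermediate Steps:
b = -12
U(S) = -16/5 (U(S) = -⅘ + (⅕)*(-12) = -⅘ - 12/5 = -16/5)
V(M, v) = -7 (V(M, v) = 5 - 1*12 = 5 - 12 = -7)
(-8 + U(-7))*V(8, -4) = (-8 - 16/5)*(-7) = -56/5*(-7) = 392/5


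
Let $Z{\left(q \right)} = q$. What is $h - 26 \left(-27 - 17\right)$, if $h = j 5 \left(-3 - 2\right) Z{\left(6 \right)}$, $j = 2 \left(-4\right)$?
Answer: $2344$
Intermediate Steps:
$j = -8$
$h = 1200$ ($h = - 8 \cdot 5 \left(-3 - 2\right) 6 = - 8 \cdot 5 \left(-5\right) 6 = \left(-8\right) \left(-25\right) 6 = 200 \cdot 6 = 1200$)
$h - 26 \left(-27 - 17\right) = 1200 - 26 \left(-27 - 17\right) = 1200 - -1144 = 1200 + 1144 = 2344$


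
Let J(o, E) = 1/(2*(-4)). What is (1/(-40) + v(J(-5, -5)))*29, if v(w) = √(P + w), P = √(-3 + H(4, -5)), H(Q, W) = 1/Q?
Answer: -29/40 + 29*√(-2 + 8*I*√11)/4 ≈ 24.706 + 27.42*I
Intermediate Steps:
J(o, E) = -⅛ (J(o, E) = 1/(-8) = -⅛)
P = I*√11/2 (P = √(-3 + 1/4) = √(-3 + ¼) = √(-11/4) = I*√11/2 ≈ 1.6583*I)
v(w) = √(w + I*√11/2) (v(w) = √(I*√11/2 + w) = √(w + I*√11/2))
(1/(-40) + v(J(-5, -5)))*29 = (1/(-40) + √(4*(-⅛) + 2*I*√11)/2)*29 = (-1/40 + √(-½ + 2*I*√11)/2)*29 = -29/40 + 29*√(-½ + 2*I*√11)/2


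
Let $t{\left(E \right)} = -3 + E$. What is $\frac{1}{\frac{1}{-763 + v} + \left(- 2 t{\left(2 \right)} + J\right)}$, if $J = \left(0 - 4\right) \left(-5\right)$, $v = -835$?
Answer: $\frac{1598}{35155} \approx 0.045456$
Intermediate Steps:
$J = 20$ ($J = \left(-4\right) \left(-5\right) = 20$)
$\frac{1}{\frac{1}{-763 + v} + \left(- 2 t{\left(2 \right)} + J\right)} = \frac{1}{\frac{1}{-763 - 835} + \left(- 2 \left(-3 + 2\right) + 20\right)} = \frac{1}{\frac{1}{-1598} + \left(\left(-2\right) \left(-1\right) + 20\right)} = \frac{1}{- \frac{1}{1598} + \left(2 + 20\right)} = \frac{1}{- \frac{1}{1598} + 22} = \frac{1}{\frac{35155}{1598}} = \frac{1598}{35155}$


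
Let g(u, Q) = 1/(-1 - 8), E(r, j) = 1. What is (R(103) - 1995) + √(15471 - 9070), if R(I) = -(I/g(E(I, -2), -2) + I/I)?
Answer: -1069 + √6401 ≈ -988.99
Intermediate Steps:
g(u, Q) = -⅑ (g(u, Q) = 1/(-9) = -⅑)
R(I) = -1 + 9*I (R(I) = -(I/(-⅑) + I/I) = -(I*(-9) + 1) = -(-9*I + 1) = -(1 - 9*I) = -1 + 9*I)
(R(103) - 1995) + √(15471 - 9070) = ((-1 + 9*103) - 1995) + √(15471 - 9070) = ((-1 + 927) - 1995) + √6401 = (926 - 1995) + √6401 = -1069 + √6401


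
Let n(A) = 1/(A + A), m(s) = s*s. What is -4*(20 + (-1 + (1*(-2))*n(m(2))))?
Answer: -75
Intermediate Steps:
m(s) = s²
n(A) = 1/(2*A)
-4*(20 + (-1 + (1*(-2))*n(m(2)))) = -4*(20 + (-1 + (1*(-2))*(1/(2*(2²))))) = -4*(20 + (-1 - 1/4)) = -4*(20 + (-1 - 2*⅛)) = -4*(20 + (-1 - ¼)) = -4*(20 - 5/4) = -4*75/4 = -75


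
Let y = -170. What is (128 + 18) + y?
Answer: -24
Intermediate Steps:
(128 + 18) + y = (128 + 18) - 170 = 146 - 170 = -24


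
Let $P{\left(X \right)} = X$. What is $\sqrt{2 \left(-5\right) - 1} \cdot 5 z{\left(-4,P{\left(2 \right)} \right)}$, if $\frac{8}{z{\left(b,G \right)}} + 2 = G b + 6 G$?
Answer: $20 i \sqrt{11} \approx 66.333 i$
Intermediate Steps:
$z{\left(b,G \right)} = \frac{8}{-2 + 6 G + G b}$ ($z{\left(b,G \right)} = \frac{8}{-2 + \left(G b + 6 G\right)} = \frac{8}{-2 + \left(6 G + G b\right)} = \frac{8}{-2 + 6 G + G b}$)
$\sqrt{2 \left(-5\right) - 1} \cdot 5 z{\left(-4,P{\left(2 \right)} \right)} = \sqrt{2 \left(-5\right) - 1} \cdot 5 \frac{8}{-2 + 6 \cdot 2 + 2 \left(-4\right)} = \sqrt{-10 - 1} \cdot 5 \frac{8}{-2 + 12 - 8} = \sqrt{-11} \cdot 5 \cdot \frac{8}{2} = i \sqrt{11} \cdot 5 \cdot 8 \cdot \frac{1}{2} = 5 i \sqrt{11} \cdot 4 = 20 i \sqrt{11}$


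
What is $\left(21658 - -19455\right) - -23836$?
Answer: $64949$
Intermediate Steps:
$\left(21658 - -19455\right) - -23836 = \left(21658 + 19455\right) + 23836 = 41113 + 23836 = 64949$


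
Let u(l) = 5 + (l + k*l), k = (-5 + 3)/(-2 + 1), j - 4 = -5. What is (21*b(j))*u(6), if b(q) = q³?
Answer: -483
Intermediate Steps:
j = -1 (j = 4 - 5 = -1)
k = 2 (k = -2/(-1) = -2*(-1) = 2)
u(l) = 5 + 3*l (u(l) = 5 + (l + 2*l) = 5 + 3*l)
(21*b(j))*u(6) = (21*(-1)³)*(5 + 3*6) = (21*(-1))*(5 + 18) = -21*23 = -483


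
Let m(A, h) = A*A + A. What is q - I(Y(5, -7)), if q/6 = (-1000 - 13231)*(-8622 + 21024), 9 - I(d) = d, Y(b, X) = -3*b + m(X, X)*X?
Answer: -1058957490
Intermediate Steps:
m(A, h) = A + A² (m(A, h) = A² + A = A + A²)
Y(b, X) = -3*b + X²*(1 + X) (Y(b, X) = -3*b + (X*(1 + X))*X = -3*b + X²*(1 + X))
I(d) = 9 - d
q = -1058957172 (q = 6*((-1000 - 13231)*(-8622 + 21024)) = 6*(-14231*12402) = 6*(-176492862) = -1058957172)
q - I(Y(5, -7)) = -1058957172 - (9 - (-3*5 + (-7)²*(1 - 7))) = -1058957172 - (9 - (-15 + 49*(-6))) = -1058957172 - (9 - (-15 - 294)) = -1058957172 - (9 - 1*(-309)) = -1058957172 - (9 + 309) = -1058957172 - 1*318 = -1058957172 - 318 = -1058957490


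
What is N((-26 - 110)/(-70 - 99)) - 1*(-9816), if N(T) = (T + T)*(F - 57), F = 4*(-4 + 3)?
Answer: 1642312/169 ≈ 9717.8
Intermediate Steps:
F = -4 (F = 4*(-1) = -4)
N(T) = -122*T (N(T) = (T + T)*(-4 - 57) = (2*T)*(-61) = -122*T)
N((-26 - 110)/(-70 - 99)) - 1*(-9816) = -122*(-26 - 110)/(-70 - 99) - 1*(-9816) = -(-16592)/(-169) + 9816 = -(-16592)*(-1)/169 + 9816 = -122*136/169 + 9816 = -16592/169 + 9816 = 1642312/169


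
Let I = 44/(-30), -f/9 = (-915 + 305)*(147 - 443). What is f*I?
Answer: 2383392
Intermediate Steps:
f = -1625040 (f = -9*(-915 + 305)*(147 - 443) = -(-5490)*(-296) = -9*180560 = -1625040)
I = -22/15 (I = 44*(-1/30) = -22/15 ≈ -1.4667)
f*I = -1625040*(-22/15) = 2383392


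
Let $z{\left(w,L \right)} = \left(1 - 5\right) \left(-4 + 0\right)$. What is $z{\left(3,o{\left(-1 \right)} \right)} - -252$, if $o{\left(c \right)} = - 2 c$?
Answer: $268$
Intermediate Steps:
$z{\left(w,L \right)} = 16$ ($z{\left(w,L \right)} = \left(-4\right) \left(-4\right) = 16$)
$z{\left(3,o{\left(-1 \right)} \right)} - -252 = 16 - -252 = 16 + 252 = 268$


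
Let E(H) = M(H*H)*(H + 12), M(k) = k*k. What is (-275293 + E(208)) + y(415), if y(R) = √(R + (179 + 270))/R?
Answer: 411789937827 + 12*√6/415 ≈ 4.1179e+11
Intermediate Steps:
M(k) = k²
E(H) = H⁴*(12 + H) (E(H) = (H*H)²*(H + 12) = (H²)²*(12 + H) = H⁴*(12 + H))
y(R) = √(449 + R)/R (y(R) = √(R + 449)/R = √(449 + R)/R)
(-275293 + E(208)) + y(415) = (-275293 + 208⁴*(12 + 208)) + √(449 + 415)/415 = (-275293 + 1871773696*220) + √864/415 = (-275293 + 411790213120) + (12*√6)/415 = 411789937827 + 12*√6/415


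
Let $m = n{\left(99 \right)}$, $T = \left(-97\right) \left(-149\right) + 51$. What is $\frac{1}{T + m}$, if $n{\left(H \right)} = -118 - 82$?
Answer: $\frac{1}{14304} \approx 6.9911 \cdot 10^{-5}$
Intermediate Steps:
$n{\left(H \right)} = -200$
$T = 14504$ ($T = 14453 + 51 = 14504$)
$m = -200$
$\frac{1}{T + m} = \frac{1}{14504 - 200} = \frac{1}{14304}$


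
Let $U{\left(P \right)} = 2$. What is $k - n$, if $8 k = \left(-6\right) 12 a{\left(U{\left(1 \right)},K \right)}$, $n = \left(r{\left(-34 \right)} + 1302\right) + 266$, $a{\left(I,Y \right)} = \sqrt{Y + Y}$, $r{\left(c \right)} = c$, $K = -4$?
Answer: $-1534 - 18 i \sqrt{2} \approx -1534.0 - 25.456 i$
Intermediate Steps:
$a{\left(I,Y \right)} = \sqrt{2} \sqrt{Y}$ ($a{\left(I,Y \right)} = \sqrt{2 Y} = \sqrt{2} \sqrt{Y}$)
$n = 1534$ ($n = \left(-34 + 1302\right) + 266 = 1268 + 266 = 1534$)
$k = - 18 i \sqrt{2}$ ($k = \frac{\left(-6\right) 12 \sqrt{2} \sqrt{-4}}{8} = \frac{\left(-72\right) \sqrt{2} \cdot 2 i}{8} = \frac{\left(-72\right) 2 i \sqrt{2}}{8} = \frac{\left(-144\right) i \sqrt{2}}{8} = - 18 i \sqrt{2} \approx - 25.456 i$)
$k - n = - 18 i \sqrt{2} - 1534 = -1534 - 18 i \sqrt{2}$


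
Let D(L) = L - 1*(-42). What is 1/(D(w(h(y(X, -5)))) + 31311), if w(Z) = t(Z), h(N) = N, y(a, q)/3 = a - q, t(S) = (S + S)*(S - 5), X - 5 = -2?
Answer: 1/32265 ≈ 3.0993e-5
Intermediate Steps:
X = 3 (X = 5 - 2 = 3)
t(S) = 2*S*(-5 + S) (t(S) = (2*S)*(-5 + S) = 2*S*(-5 + S))
y(a, q) = -3*q + 3*a (y(a, q) = 3*(a - q) = -3*q + 3*a)
w(Z) = 2*Z*(-5 + Z)
D(L) = 42 + L (D(L) = L + 42 = 42 + L)
1/(D(w(h(y(X, -5)))) + 31311) = 1/((42 + 2*(-3*(-5) + 3*3)*(-5 + (-3*(-5) + 3*3))) + 31311) = 1/((42 + 2*(15 + 9)*(-5 + (15 + 9))) + 31311) = 1/((42 + 2*24*(-5 + 24)) + 31311) = 1/((42 + 2*24*19) + 31311) = 1/((42 + 912) + 31311) = 1/(954 + 31311) = 1/32265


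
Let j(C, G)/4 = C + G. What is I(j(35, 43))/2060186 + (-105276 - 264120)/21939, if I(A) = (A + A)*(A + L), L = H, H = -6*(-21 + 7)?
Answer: -125933875500/7533070109 ≈ -16.717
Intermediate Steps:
j(C, G) = 4*C + 4*G (j(C, G) = 4*(C + G) = 4*C + 4*G)
H = 84 (H = -6*(-14) = 84)
L = 84
I(A) = 2*A*(84 + A) (I(A) = (A + A)*(A + 84) = (2*A)*(84 + A) = 2*A*(84 + A))
I(j(35, 43))/2060186 + (-105276 - 264120)/21939 = (2*(4*35 + 4*43)*(84 + (4*35 + 4*43)))/2060186 + (-105276 - 264120)/21939 = (2*(140 + 172)*(84 + (140 + 172)))*(1/2060186) - 369396*1/21939 = (2*312*(84 + 312))*(1/2060186) - 123132/7313 = (2*312*396)*(1/2060186) - 123132/7313 = 247104*(1/2060186) - 123132/7313 = 123552/1030093 - 123132/7313 = -125933875500/7533070109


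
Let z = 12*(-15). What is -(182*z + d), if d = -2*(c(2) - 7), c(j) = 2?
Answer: 32750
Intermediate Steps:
z = -180
d = 10 (d = -2*(2 - 7) = -2*(-5) = 10)
-(182*z + d) = -(182*(-180) + 10) = -(-32760 + 10) = -1*(-32750) = 32750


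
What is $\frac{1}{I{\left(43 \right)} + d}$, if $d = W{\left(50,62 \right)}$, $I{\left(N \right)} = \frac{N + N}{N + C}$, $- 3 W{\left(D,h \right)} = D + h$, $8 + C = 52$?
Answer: $- \frac{29}{1054} \approx -0.027514$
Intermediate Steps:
$C = 44$ ($C = -8 + 52 = 44$)
$W{\left(D,h \right)} = - \frac{D}{3} - \frac{h}{3}$ ($W{\left(D,h \right)} = - \frac{D + h}{3} = - \frac{D}{3} - \frac{h}{3}$)
$I{\left(N \right)} = \frac{2 N}{44 + N}$ ($I{\left(N \right)} = \frac{N + N}{N + 44} = \frac{2 N}{44 + N}$)
$d = - \frac{112}{3}$ ($d = \left(- \frac{1}{3}\right) 50 - \frac{62}{3} = - \frac{50}{3} - \frac{62}{3} = - \frac{112}{3} \approx -37.333$)
$\frac{1}{I{\left(43 \right)} + d} = \frac{1}{2 \cdot 43 \frac{1}{44 + 43} - \frac{112}{3}} = \frac{1}{2 \cdot 43 \cdot \frac{1}{87} - \frac{112}{3}} = \frac{1}{\frac{86}{87} - \frac{112}{3}} = \frac{1}{- \frac{1054}{29}} = - \frac{29}{1054}$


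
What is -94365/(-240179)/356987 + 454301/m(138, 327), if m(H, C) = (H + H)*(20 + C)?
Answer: 38952131438049353/8211566046614556 ≈ 4.7436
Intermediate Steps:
m(H, C) = 2*H*(20 + C) (m(H, C) = (2*H)*(20 + C) = 2*H*(20 + C))
-94365/(-240179)/356987 + 454301/m(138, 327) = -94365/(-240179)/356987 + 454301/((2*138*(20 + 327))) = -94365*(-1/240179)*(1/356987) + 454301/((2*138*347)) = (94365/240179)*(1/356987) + 454301/95772 = 94365/85740780673 + 454301*(1/95772) = 94365/85740780673 + 454301/95772 = 38952131438049353/8211566046614556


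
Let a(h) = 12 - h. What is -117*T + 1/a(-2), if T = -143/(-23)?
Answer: -234211/322 ≈ -727.36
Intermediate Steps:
T = 143/23 (T = -143*(-1/23) = 143/23 ≈ 6.2174)
-117*T + 1/a(-2) = -117*143/23 + 1/(12 - 1*(-2)) = -16731/23 + 1/(12 + 2) = -16731/23 + 1/14 = -234211/322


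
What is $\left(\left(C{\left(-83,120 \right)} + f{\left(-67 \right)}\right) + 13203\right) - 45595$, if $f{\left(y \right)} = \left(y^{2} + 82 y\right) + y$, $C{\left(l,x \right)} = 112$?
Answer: $-33352$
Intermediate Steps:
$f{\left(y \right)} = y^{2} + 83 y$
$\left(\left(C{\left(-83,120 \right)} + f{\left(-67 \right)}\right) + 13203\right) - 45595 = \left(\left(112 - 67 \left(83 - 67\right)\right) + 13203\right) - 45595 = \left(\left(112 - 1072\right) + 13203\right) - 45595 = \left(-960 + 13203\right) - 45595 = 12243 - 45595 = -33352$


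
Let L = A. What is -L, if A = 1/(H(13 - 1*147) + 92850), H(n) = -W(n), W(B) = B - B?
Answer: -1/92850 ≈ -1.0770e-5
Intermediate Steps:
W(B) = 0
H(n) = 0 (H(n) = -1*0 = 0)
A = 1/92850 (A = 1/(0 + 92850) = 1/92850 ≈ 1.0770e-5)
L = 1/92850 ≈ 1.0770e-5
-L = -1*1/92850 = -1/92850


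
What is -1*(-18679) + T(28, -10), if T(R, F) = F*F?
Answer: 18779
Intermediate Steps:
T(R, F) = F²
-1*(-18679) + T(28, -10) = -1*(-18679) + (-10)² = 18679 + 100 = 18779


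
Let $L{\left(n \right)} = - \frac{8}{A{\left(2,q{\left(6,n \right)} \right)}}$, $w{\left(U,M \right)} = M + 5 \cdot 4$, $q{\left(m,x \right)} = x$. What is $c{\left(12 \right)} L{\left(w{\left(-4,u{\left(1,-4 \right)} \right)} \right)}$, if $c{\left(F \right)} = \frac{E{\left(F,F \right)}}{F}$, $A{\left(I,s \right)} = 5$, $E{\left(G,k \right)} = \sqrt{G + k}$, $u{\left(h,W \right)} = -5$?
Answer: $- \frac{4 \sqrt{6}}{15} \approx -0.6532$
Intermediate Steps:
$w{\left(U,M \right)} = 20 + M$ ($w{\left(U,M \right)} = M + 20 = 20 + M$)
$L{\left(n \right)} = - \frac{8}{5}$
$c{\left(F \right)} = \frac{\sqrt{2}}{\sqrt{F}}$ ($c{\left(F \right)} = \frac{\sqrt{F + F}}{F} = \frac{\sqrt{2 F}}{F} = \frac{\sqrt{2} \sqrt{F}}{F} = \frac{\sqrt{2}}{\sqrt{F}}$)
$c{\left(12 \right)} L{\left(w{\left(-4,u{\left(1,-4 \right)} \right)} \right)} = \frac{\sqrt{2}}{2 \sqrt{3}} \left(- \frac{8}{5}\right) = \sqrt{2} \frac{\sqrt{3}}{6} \left(- \frac{8}{5}\right) = \frac{\sqrt{6}}{6} \left(- \frac{8}{5}\right) = - \frac{4 \sqrt{6}}{15}$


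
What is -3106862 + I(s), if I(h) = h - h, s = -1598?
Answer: -3106862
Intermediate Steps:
I(h) = 0
-3106862 + I(s) = -3106862 + 0 = -3106862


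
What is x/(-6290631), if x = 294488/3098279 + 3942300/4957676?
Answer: -201092961641/1420966902372640443 ≈ -1.4152e-7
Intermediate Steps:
x = 201092961641/225886227053 (x = 294488*(1/3098279) + 3942300*(1/4957676) = 294488/3098279 + 57975/72907 = 201092961641/225886227053 ≈ 0.89024)
x/(-6290631) = (201092961641/225886227053)/(-6290631) = (201092961641/225886227053)*(-1/6290631) = -201092961641/1420966902372640443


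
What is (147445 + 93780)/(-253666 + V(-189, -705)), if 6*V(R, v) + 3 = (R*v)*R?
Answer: -241225/4450884 ≈ -0.054197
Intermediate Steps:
V(R, v) = -½ + v*R²/6 (V(R, v) = -½ + ((R*v)*R)/6 = -½ + (v*R²)/6 = -½ + v*R²/6)
(147445 + 93780)/(-253666 + V(-189, -705)) = (147445 + 93780)/(-253666 + (-½ + (⅙)*(-705)*(-189)²)) = 241225/(-253666 + (-½ + (⅙)*(-705)*35721)) = 241225/(-253666 + (-½ - 8394435/2)) = 241225/(-253666 - 4197218) = 241225/(-4450884) = 241225*(-1/4450884) = -241225/4450884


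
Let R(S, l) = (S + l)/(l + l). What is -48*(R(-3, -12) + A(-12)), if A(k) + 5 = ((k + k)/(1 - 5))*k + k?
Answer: 4242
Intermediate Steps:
R(S, l) = (S + l)/(2*l) (R(S, l) = (S + l)/((2*l)) = (S + l)*(1/(2*l)) = (S + l)/(2*l))
A(k) = -5 + k - k²/2 (A(k) = -5 + (((k + k)/(1 - 5))*k + k) = -5 + (((2*k)/(-4))*k + k) = -5 + (((2*k)*(-¼))*k + k) = -5 + ((-k/2)*k + k) = -5 + (-k²/2 + k) = -5 + (k - k²/2) = -5 + k - k²/2)
-48*(R(-3, -12) + A(-12)) = -48*((½)*(-3 - 12)/(-12) + (-5 - 12 - ½*(-12)²)) = -48*((½)*(-1/12)*(-15) + (-5 - 12 - ½*144)) = -48*(5/8 + (-5 - 12 - 72)) = -48*(5/8 - 89) = -48*(-707/8) = 4242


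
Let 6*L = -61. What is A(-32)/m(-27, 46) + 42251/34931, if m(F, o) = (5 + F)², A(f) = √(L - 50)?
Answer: 42251/34931 + 19*I*√6/2904 ≈ 1.2096 + 0.016026*I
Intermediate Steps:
L = -61/6 (L = (⅙)*(-61) = -61/6 ≈ -10.167)
A(f) = 19*I*√6/6 (A(f) = √(-61/6 - 50) = √(-361/6) = 19*I*√6/6)
A(-32)/m(-27, 46) + 42251/34931 = (19*I*√6/6)/((5 - 27)²) + 42251/34931 = (19*I*√6/6)/((-22)²) + 42251*(1/34931) = (19*I*√6/6)/484 + 42251/34931 = (19*I*√6/6)*(1/484) + 42251/34931 = 19*I*√6/2904 + 42251/34931 = 42251/34931 + 19*I*√6/2904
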